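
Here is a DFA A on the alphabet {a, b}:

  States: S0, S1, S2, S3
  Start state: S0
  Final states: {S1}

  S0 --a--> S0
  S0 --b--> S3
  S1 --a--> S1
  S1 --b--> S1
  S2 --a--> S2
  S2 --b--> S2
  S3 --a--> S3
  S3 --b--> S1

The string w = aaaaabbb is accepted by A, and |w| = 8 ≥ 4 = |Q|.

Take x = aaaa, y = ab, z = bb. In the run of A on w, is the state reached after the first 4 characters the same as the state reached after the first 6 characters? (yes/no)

no

Run of A on the first 6 characters of w = a a a a a b:
  step 0: S0  (start)
  step 1: S0  (read a: S0→S0)
  step 2: S0  (read a: S0→S0)
  step 3: S0  (read a: S0→S0)
  step 4: S0  (read a: S0→S0)
  step 5: S0  (read a: S0→S0)
  step 6: S3  (read b: S0→S3)

After x (step 4): S0. After xy (step 6): S3.
They differ (S0 ≠ S3), so y is not a cycle from the state after x; this split is not the one the pumping-lemma construction produces, and pumping y need not keep the string in L(A).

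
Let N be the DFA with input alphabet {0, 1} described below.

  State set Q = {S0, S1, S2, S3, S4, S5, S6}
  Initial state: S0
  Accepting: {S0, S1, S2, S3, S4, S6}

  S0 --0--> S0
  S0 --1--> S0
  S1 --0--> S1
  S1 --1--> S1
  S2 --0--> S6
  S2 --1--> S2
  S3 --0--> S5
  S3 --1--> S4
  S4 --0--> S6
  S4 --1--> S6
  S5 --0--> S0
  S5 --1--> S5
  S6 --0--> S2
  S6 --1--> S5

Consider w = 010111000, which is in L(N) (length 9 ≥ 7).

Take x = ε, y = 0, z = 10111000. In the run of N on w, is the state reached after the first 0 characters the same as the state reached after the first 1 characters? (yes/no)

State sequence: S0 -0-> S0

After x (step 0): S0. After xy (step 1): S0.
They match, so y = 0 drives N around a cycle from S0 back to itself; pumping y any number of times keeps N in S0 before reading z, and xyⁱz ∈ L(N) for every i ≥ 0.

yes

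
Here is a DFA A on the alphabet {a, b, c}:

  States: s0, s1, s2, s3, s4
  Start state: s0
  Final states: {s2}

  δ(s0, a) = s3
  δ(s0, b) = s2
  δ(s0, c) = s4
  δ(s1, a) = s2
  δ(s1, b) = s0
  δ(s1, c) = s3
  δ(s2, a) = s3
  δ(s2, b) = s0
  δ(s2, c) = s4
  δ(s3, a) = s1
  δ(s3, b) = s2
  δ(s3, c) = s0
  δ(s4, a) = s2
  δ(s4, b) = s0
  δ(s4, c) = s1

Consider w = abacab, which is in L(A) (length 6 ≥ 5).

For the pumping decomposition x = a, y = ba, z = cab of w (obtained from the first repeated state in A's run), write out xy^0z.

acab

xy⁰z = xz = a·cab = acab.
Reading y = ba takes A from s3 back to s3, so after x the machine is still in s3, and z then leads to the accepting state s2. Hence acab ∈ L(A).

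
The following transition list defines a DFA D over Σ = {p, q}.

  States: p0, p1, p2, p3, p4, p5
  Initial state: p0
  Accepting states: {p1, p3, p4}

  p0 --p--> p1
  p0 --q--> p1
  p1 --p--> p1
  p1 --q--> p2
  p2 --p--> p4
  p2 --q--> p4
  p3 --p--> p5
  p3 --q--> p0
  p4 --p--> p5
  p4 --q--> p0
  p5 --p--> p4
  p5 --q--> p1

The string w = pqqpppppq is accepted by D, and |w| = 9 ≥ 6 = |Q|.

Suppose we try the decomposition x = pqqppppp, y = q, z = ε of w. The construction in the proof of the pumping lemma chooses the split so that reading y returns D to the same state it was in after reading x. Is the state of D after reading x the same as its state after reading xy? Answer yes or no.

Run of D on the first 9 characters of w = p q q p p p p p q:
  step 0: p0  (start)
  step 1: p1  (read p: p0→p1)
  step 2: p2  (read q: p1→p2)
  step 3: p4  (read q: p2→p4)
  step 4: p5  (read p: p4→p5)
  step 5: p4  (read p: p5→p4)
  step 6: p5  (read p: p4→p5)
  step 7: p4  (read p: p5→p4)
  step 8: p5  (read p: p4→p5)
  step 9: p1  (read q: p5→p1)

After x (step 8): p5. After xy (step 9): p1.
They differ (p5 ≠ p1), so y is not a cycle from the state after x; this split is not the one the pumping-lemma construction produces, and pumping y need not keep the string in L(D).

no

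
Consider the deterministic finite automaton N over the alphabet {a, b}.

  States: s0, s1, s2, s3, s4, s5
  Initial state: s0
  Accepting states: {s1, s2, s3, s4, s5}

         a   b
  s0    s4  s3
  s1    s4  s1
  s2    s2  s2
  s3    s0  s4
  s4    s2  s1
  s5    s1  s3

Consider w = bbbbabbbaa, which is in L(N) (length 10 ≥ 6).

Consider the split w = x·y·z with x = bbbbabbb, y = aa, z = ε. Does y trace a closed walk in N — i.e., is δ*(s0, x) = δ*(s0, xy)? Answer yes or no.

Run of N on the first 10 characters of w = b b b b a b b b a a:
  step 0: s0  (start)
  step 1: s3  (read b: s0→s3)
  step 2: s4  (read b: s3→s4)
  step 3: s1  (read b: s4→s1)
  step 4: s1  (read b: s1→s1)
  step 5: s4  (read a: s1→s4)
  step 6: s1  (read b: s4→s1)
  step 7: s1  (read b: s1→s1)
  step 8: s1  (read b: s1→s1)
  step 9: s4  (read a: s1→s4)
  step 10: s2  (read a: s4→s2)

After x (step 8): s1. After xy (step 10): s2.
They differ (s1 ≠ s2), so y is not a cycle from the state after x; this split is not the one the pumping-lemma construction produces, and pumping y need not keep the string in L(N).

no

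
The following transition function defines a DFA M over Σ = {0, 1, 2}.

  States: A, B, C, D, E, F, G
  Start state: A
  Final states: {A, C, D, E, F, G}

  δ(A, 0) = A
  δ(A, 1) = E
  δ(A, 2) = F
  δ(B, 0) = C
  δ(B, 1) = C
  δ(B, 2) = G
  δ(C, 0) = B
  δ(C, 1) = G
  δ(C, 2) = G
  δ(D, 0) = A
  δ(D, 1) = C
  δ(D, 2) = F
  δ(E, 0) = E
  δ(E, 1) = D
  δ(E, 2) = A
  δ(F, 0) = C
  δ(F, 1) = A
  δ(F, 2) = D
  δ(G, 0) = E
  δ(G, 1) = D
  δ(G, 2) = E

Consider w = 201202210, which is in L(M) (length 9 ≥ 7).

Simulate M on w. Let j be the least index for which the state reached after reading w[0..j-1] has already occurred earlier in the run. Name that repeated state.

Run of M on w = 2 0 1 2 0 2 2 1 0:
  step 0: A  (start)
  step 1: F  (read 2: A→F)
  step 2: C  (read 0: F→C)
  step 3: G  (read 1: C→G)
  step 4: E  (read 2: G→E)
  step 5: E  (read 0: E→E)   ← first repeat (E seen earlier)
  step 6: A  (read 2: E→A)
  step 7: F  (read 2: A→F)
  step 8: A  (read 1: F→A)
  step 9: A  (read 0: A→A)

The earliest repeat is at step j = 5: M is in E, which it already visited at step i = 4.
Since M has 7 states, any run of length ≥ 7 visits 7+1 states, so by pigeonhole some state repeats within the first 7 steps — that repeat gives the pumpable loop.

E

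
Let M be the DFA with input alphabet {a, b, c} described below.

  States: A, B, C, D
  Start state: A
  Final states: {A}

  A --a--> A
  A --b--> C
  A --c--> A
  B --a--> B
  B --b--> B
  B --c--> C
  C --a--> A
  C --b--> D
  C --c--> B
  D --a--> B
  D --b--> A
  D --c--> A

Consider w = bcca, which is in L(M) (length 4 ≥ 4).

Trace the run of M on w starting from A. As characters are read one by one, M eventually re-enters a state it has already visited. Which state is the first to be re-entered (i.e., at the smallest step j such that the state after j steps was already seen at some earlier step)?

State sequence: A -b-> C -c-> B -c-> C -a-> A
First repeat at step 3: C was already visited.

The earliest repeat is at step j = 3: M is in C, which it already visited at step i = 1.
Pumping length from the standard proof: p = 4 (the number of states). The repeated state found above gives |xy| = j ≤ 4 and |y| = j − i ≥ 1.

C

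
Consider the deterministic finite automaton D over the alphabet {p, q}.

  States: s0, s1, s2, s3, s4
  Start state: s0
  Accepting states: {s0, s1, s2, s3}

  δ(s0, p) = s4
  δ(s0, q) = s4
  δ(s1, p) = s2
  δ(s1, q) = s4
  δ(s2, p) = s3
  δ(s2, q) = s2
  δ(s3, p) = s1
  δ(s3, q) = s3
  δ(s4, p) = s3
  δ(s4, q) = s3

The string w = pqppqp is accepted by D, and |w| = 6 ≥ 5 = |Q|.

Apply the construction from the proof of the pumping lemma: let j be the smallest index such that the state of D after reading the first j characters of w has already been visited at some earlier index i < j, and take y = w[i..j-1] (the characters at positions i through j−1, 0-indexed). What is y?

State sequence: s0 -p-> s4 -q-> s3 -p-> s1 -p-> s2 -q-> s2 -p-> s3
First repeat at step 5: s2 was already visited.

So i = 4, j = 5, giving x = w[0:4] = pqpp, y = w[4:5] = q, z = w[5:6] = p.
Check: |xy| = 5 ≤ 5 and |y| = 1 ≥ 1. Reading y takes D from s2 back to s2, so every xyⁱz is accepted.
Pumping length from the standard proof: p = 5 (the number of states). The repeated state found above gives |xy| = j ≤ 5 and |y| = j − i ≥ 1.

q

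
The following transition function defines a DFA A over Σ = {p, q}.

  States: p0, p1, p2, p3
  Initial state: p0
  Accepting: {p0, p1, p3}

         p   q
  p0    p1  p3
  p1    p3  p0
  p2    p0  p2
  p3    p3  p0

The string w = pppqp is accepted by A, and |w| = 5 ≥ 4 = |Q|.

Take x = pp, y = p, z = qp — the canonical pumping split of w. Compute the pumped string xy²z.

ppppqp

xy^2z = pp·p·p·qp = ppppqp.
Reading y = p takes A from p3 back to p3, so after x·y·y the machine is still in p3, and z then leads to the accepting state p1. Hence ppppqp ∈ L(A).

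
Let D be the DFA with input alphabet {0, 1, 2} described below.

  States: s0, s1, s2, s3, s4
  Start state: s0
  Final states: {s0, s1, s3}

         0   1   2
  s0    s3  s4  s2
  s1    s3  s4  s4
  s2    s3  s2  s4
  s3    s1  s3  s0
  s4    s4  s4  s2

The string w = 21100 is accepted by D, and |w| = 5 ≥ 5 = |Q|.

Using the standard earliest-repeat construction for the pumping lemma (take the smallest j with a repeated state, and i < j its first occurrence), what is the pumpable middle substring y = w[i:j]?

1

Run of D on w = 2 1 1 0 0:
  step 0: s0  (start)
  step 1: s2  (read 2: s0→s2)
  step 2: s2  (read 1: s2→s2)   ← first repeat (s2 seen earlier)
  step 3: s2  (read 1: s2→s2)
  step 4: s3  (read 0: s2→s3)
  step 5: s1  (read 0: s3→s1)

So i = 1, j = 2, giving x = w[0:1] = 2, y = w[1:2] = 1, z = w[2:5] = 100.
Check: |xy| = 2 ≤ 5 and |y| = 1 ≥ 1. Reading y takes D from s2 back to s2, so every xyⁱz is accepted.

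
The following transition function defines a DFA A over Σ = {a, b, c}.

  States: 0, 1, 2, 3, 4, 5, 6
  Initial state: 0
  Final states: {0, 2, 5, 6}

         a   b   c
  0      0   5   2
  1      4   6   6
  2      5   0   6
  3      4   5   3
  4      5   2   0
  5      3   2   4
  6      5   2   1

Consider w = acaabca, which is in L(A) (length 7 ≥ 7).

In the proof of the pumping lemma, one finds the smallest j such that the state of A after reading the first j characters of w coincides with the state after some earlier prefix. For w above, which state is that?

State sequence: 0 -a-> 0 -c-> 2 -a-> 5 -a-> 3 -b-> 5 -c-> 4 -a-> 5
First repeat at step 1: 0 was already visited.

The earliest repeat is at step j = 1: A is in 0, which it already visited at step i = 0.
With |Q| = 7, pigeonhole forces a state repeat no later than step 7; the substring read between the first and second visits to that state can be pumped.

0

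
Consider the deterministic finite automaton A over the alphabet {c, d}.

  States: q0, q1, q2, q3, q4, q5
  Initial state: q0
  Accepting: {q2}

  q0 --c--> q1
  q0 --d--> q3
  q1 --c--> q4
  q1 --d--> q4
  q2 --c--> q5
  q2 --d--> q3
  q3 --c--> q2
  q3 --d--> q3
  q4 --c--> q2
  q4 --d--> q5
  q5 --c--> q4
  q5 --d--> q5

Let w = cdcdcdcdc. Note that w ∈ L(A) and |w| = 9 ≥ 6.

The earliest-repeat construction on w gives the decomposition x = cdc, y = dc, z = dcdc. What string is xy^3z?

xy^3z = cdc·dc·dc·dc·dcdc = cdcdcdcdcdcdc.
Reading y = dc takes A from q2 back to q2, so after x·y·y·y the machine is still in q2, and z then leads to the accepting state q2. Hence cdcdcdcdcdcdc ∈ L(A).

cdcdcdcdcdcdc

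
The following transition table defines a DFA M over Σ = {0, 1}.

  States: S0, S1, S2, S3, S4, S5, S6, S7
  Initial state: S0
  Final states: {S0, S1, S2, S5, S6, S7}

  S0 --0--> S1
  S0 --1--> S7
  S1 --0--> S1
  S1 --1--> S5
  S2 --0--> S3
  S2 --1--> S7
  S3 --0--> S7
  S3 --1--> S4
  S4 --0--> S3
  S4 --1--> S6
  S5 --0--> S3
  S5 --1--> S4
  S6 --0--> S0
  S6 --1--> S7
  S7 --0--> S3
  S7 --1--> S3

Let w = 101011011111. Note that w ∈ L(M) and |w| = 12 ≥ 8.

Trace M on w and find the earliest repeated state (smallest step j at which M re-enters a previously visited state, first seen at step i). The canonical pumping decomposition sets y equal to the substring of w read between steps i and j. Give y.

State sequence: S0 -1-> S7 -0-> S3 -1-> S4 -0-> S3 -1-> S4 -1-> S6 -0-> S0 -1-> S7 -1-> S3 -1-> S4 -1-> S6 -1-> S7
First repeat at step 4: S3 was already visited.

So i = 2, j = 4, giving x = w[0:2] = 10, y = w[2:4] = 10, z = w[4:12] = 11011111.
Check: |xy| = 4 ≤ 8 and |y| = 2 ≥ 1. Reading y takes M from S3 back to S3, so every xyⁱz is accepted.
With |Q| = 8, pigeonhole forces a state repeat no later than step 8; the substring read between the first and second visits to that state can be pumped.

10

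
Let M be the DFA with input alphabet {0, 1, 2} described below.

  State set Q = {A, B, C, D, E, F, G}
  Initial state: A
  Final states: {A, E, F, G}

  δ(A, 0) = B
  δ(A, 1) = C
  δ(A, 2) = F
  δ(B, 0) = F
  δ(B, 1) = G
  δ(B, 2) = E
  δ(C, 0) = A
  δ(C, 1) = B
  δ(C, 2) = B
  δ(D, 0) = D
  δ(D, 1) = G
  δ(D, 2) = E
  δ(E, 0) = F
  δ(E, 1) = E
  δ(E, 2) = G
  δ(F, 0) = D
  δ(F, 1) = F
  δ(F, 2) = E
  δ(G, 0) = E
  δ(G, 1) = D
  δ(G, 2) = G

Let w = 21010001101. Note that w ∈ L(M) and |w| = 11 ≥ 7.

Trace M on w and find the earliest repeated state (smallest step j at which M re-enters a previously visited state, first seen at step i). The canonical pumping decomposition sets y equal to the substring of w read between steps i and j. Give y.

1

Run of M on w = 2 1 0 1 0 0 0 1 1 0 1:
  step 0: A  (start)
  step 1: F  (read 2: A→F)
  step 2: F  (read 1: F→F)   ← first repeat (F seen earlier)
  step 3: D  (read 0: F→D)
  step 4: G  (read 1: D→G)
  step 5: E  (read 0: G→E)
  step 6: F  (read 0: E→F)
  step 7: D  (read 0: F→D)
  step 8: G  (read 1: D→G)
  step 9: D  (read 1: G→D)
  step 10: D  (read 0: D→D)
  step 11: G  (read 1: D→G)

So i = 1, j = 2, giving x = w[0:1] = 2, y = w[1:2] = 1, z = w[2:11] = 010001101.
Check: |xy| = 2 ≤ 7 and |y| = 1 ≥ 1. Reading y takes M from F back to F, so every xyⁱz is accepted.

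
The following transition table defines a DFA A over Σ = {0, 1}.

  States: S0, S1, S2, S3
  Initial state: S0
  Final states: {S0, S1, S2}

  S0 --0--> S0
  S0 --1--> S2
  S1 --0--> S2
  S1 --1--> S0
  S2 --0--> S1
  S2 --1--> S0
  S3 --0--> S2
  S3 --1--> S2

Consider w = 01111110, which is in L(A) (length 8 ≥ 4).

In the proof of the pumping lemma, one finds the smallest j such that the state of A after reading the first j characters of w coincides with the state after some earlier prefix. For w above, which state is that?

Run of A on w = 0 1 1 1 1 1 1 0:
  step 0: S0  (start)
  step 1: S0  (read 0: S0→S0)   ← first repeat (S0 seen earlier)
  step 2: S2  (read 1: S0→S2)
  step 3: S0  (read 1: S2→S0)
  step 4: S2  (read 1: S0→S2)
  step 5: S0  (read 1: S2→S0)
  step 6: S2  (read 1: S0→S2)
  step 7: S0  (read 1: S2→S0)
  step 8: S0  (read 0: S0→S0)

The earliest repeat is at step j = 1: A is in S0, which it already visited at step i = 0.

S0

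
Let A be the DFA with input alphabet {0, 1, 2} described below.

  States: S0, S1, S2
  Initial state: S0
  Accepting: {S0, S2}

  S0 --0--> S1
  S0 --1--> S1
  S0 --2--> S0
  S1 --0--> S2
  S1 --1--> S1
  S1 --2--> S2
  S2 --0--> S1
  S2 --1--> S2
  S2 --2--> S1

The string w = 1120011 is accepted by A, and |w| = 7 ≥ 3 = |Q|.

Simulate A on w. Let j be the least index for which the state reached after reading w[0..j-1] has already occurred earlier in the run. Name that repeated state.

S1

Run of A on w = 1 1 2 0 0 1 1:
  step 0: S0  (start)
  step 1: S1  (read 1: S0→S1)
  step 2: S1  (read 1: S1→S1)   ← first repeat (S1 seen earlier)
  step 3: S2  (read 2: S1→S2)
  step 4: S1  (read 0: S2→S1)
  step 5: S2  (read 0: S1→S2)
  step 6: S2  (read 1: S2→S2)
  step 7: S2  (read 1: S2→S2)

The earliest repeat is at step j = 2: A is in S1, which it already visited at step i = 1.
The DFA has 3 states, so the proof of the pumping lemma guarantees a repeated state among the first 3+1 visited; the segment between the two visits is the pumpable y.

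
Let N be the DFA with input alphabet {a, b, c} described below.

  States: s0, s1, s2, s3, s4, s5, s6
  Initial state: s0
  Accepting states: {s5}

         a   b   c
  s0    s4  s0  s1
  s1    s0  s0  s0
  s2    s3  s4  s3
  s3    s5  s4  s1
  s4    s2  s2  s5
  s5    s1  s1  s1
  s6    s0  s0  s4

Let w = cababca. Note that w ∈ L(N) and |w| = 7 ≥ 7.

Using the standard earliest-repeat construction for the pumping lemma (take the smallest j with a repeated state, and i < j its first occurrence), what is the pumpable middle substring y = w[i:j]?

State sequence: s0 -c-> s1 -a-> s0 -b-> s0 -a-> s4 -b-> s2 -c-> s3 -a-> s5
First repeat at step 2: s0 was already visited.

So i = 0, j = 2, giving x = w[0:0] = ε, y = w[0:2] = ca, z = w[2:7] = babca.
Check: |xy| = 2 ≤ 7 and |y| = 2 ≥ 1. Reading y takes N from s0 back to s0, so every xyⁱz is accepted.
Since N has 7 states, any run of length ≥ 7 visits 7+1 states, so by pigeonhole some state repeats within the first 7 steps — that repeat gives the pumpable loop.

ca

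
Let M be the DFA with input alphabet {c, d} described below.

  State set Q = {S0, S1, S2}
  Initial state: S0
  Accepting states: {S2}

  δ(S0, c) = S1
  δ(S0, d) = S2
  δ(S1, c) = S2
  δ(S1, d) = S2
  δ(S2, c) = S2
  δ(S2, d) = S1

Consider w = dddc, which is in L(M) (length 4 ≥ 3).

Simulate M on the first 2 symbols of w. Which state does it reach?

S1

Run of M on the first 2 characters of w = d d:
  step 0: S0  (start)
  step 1: S2  (read d: S0→S2)
  step 2: S1  (read d: S2→S1)

After reading 2 characters, M is in state S1.
(This kind of state-tracing is the core of the pumping-lemma construction: with 3 states, pigeonhole forces a repeat within the first 3 steps.)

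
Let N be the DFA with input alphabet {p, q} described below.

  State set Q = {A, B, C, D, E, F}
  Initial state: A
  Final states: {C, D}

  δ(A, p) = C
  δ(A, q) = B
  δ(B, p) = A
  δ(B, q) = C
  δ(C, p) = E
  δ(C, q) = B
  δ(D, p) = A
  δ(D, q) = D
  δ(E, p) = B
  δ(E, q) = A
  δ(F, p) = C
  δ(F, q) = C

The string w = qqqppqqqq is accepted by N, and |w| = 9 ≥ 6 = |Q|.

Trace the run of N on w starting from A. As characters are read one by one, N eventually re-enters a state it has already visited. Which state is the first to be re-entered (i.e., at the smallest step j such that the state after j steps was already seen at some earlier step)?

State sequence: A -q-> B -q-> C -q-> B -p-> A -p-> C -q-> B -q-> C -q-> B -q-> C
First repeat at step 3: B was already visited.

The earliest repeat is at step j = 3: N is in B, which it already visited at step i = 1.

B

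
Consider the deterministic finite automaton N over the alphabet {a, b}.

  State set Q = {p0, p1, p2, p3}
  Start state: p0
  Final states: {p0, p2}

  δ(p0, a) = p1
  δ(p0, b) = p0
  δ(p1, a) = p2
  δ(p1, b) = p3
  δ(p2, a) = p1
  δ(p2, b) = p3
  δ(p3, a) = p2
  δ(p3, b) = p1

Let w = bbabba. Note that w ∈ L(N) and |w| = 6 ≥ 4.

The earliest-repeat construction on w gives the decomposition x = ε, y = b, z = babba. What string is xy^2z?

xy^2z = ε·b·b·babba = bbbabba.
Reading y = b takes N from p0 back to p0, so after x·y·y the machine is still in p0, and z then leads to the accepting state p2. Hence bbbabba ∈ L(N).

bbbabba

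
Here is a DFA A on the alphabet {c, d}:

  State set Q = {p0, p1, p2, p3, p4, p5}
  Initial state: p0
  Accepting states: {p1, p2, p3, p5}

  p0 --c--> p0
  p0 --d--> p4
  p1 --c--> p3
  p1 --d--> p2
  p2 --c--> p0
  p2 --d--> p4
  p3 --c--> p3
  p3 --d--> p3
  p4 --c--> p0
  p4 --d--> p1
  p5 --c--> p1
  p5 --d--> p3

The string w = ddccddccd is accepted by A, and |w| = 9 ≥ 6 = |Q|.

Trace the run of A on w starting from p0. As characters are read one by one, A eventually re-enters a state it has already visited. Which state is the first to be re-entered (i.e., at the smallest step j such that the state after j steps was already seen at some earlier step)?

p3

Run of A on w = d d c c d d c c d:
  step 0: p0  (start)
  step 1: p4  (read d: p0→p4)
  step 2: p1  (read d: p4→p1)
  step 3: p3  (read c: p1→p3)
  step 4: p3  (read c: p3→p3)   ← first repeat (p3 seen earlier)
  step 5: p3  (read d: p3→p3)
  step 6: p3  (read d: p3→p3)
  step 7: p3  (read c: p3→p3)
  step 8: p3  (read c: p3→p3)
  step 9: p3  (read d: p3→p3)

The earliest repeat is at step j = 4: A is in p3, which it already visited at step i = 3.
The DFA has 6 states, so the proof of the pumping lemma guarantees a repeated state among the first 6+1 visited; the segment between the two visits is the pumpable y.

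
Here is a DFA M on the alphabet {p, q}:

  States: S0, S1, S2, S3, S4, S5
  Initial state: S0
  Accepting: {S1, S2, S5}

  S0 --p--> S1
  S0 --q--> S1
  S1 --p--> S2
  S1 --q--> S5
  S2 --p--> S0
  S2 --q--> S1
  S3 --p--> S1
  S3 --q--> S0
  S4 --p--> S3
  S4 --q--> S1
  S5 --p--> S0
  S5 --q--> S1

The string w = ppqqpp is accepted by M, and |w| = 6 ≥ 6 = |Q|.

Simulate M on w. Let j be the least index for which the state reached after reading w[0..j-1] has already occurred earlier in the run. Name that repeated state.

S1

Run of M on w = p p q q p p:
  step 0: S0  (start)
  step 1: S1  (read p: S0→S1)
  step 2: S2  (read p: S1→S2)
  step 3: S1  (read q: S2→S1)   ← first repeat (S1 seen earlier)
  step 4: S5  (read q: S1→S5)
  step 5: S0  (read p: S5→S0)
  step 6: S1  (read p: S0→S1)

The earliest repeat is at step j = 3: M is in S1, which it already visited at step i = 1.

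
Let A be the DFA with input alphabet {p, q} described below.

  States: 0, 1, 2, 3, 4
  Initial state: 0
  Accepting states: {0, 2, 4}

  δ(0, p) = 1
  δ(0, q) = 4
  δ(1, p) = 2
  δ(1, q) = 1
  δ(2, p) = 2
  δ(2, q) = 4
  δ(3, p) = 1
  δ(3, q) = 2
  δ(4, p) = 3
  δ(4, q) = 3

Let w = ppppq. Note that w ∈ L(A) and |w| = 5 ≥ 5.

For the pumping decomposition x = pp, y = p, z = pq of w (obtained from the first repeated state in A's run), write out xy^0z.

pppq

xy⁰z = xz = pp·pq = pppq.
Reading y = p takes A from 2 back to 2, so after x the machine is still in 2, and z then leads to the accepting state 4. Hence pppq ∈ L(A).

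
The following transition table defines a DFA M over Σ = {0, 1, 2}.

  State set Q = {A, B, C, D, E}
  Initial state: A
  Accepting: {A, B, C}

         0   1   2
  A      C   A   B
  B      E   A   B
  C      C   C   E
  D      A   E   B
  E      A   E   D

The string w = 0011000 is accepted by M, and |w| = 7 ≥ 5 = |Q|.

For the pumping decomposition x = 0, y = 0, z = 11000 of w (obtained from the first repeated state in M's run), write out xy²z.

xy^2z = 0·0·0·11000 = 00011000.
Reading y = 0 takes M from C back to C, so after x·y·y the machine is still in C, and z then leads to the accepting state C. Hence 00011000 ∈ L(M).

00011000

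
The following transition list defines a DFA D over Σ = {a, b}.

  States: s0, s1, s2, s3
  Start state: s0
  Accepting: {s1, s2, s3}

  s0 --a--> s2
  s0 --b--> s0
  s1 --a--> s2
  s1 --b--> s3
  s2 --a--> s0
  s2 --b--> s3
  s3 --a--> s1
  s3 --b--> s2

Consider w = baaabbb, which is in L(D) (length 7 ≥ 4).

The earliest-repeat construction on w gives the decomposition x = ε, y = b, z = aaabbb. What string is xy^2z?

bbaaabbb

xy^2z = ε·b·b·aaabbb = bbaaabbb.
Reading y = b takes D from s0 back to s0, so after x·y·y the machine is still in s0, and z then leads to the accepting state s3. Hence bbaaabbb ∈ L(D).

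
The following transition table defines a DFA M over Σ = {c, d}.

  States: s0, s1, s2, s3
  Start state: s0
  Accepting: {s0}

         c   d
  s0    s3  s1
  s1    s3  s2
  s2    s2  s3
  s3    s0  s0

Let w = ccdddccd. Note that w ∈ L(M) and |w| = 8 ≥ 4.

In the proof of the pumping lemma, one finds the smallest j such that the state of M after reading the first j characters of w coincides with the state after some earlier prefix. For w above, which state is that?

s0

Run of M on w = c c d d d c c d:
  step 0: s0  (start)
  step 1: s3  (read c: s0→s3)
  step 2: s0  (read c: s3→s0)   ← first repeat (s0 seen earlier)
  step 3: s1  (read d: s0→s1)
  step 4: s2  (read d: s1→s2)
  step 5: s3  (read d: s2→s3)
  step 6: s0  (read c: s3→s0)
  step 7: s3  (read c: s0→s3)
  step 8: s0  (read d: s3→s0)

The earliest repeat is at step j = 2: M is in s0, which it already visited at step i = 0.
Since M has 4 states, any run of length ≥ 4 visits 4+1 states, so by pigeonhole some state repeats within the first 4 steps — that repeat gives the pumpable loop.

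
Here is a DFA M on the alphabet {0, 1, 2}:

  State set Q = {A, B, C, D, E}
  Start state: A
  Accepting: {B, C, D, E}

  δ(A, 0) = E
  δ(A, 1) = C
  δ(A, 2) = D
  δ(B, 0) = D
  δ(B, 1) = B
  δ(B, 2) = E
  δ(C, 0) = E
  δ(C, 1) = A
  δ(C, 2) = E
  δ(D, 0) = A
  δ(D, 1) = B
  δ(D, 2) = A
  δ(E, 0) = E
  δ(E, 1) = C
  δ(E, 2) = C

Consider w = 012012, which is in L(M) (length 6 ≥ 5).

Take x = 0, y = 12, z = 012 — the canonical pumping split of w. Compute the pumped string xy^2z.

01212012

xy^2z = 0·12·12·012 = 01212012.
Reading y = 12 takes M from E back to E, so after x·y·y the machine is still in E, and z then leads to the accepting state E. Hence 01212012 ∈ L(M).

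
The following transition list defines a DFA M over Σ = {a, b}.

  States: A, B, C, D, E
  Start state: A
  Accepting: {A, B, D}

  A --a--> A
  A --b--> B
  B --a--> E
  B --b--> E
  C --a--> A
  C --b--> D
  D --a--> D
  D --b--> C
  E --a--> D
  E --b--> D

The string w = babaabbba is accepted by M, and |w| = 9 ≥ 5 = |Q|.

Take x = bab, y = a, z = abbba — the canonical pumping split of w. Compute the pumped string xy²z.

babaaabbba

xy^2z = bab·a·a·abbba = babaaabbba.
Reading y = a takes M from D back to D, so after x·y·y the machine is still in D, and z then leads to the accepting state A. Hence babaaabbba ∈ L(M).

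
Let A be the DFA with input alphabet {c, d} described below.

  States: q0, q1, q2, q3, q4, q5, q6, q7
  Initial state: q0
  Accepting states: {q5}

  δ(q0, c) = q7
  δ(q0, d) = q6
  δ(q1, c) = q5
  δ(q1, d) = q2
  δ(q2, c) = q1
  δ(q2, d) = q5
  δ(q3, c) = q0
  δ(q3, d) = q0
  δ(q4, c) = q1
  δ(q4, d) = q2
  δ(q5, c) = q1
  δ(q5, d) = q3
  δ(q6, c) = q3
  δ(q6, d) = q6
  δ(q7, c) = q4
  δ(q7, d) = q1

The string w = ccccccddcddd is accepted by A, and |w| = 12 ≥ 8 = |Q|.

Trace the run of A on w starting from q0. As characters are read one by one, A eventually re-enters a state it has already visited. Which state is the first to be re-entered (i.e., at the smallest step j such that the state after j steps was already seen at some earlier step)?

State sequence: q0 -c-> q7 -c-> q4 -c-> q1 -c-> q5 -c-> q1 -c-> q5 -d-> q3 -d-> q0 -c-> q7 -d-> q1 -d-> q2 -d-> q5
First repeat at step 5: q1 was already visited.

The earliest repeat is at step j = 5: A is in q1, which it already visited at step i = 3.
Since A has 8 states, any run of length ≥ 8 visits 8+1 states, so by pigeonhole some state repeats within the first 8 steps — that repeat gives the pumpable loop.

q1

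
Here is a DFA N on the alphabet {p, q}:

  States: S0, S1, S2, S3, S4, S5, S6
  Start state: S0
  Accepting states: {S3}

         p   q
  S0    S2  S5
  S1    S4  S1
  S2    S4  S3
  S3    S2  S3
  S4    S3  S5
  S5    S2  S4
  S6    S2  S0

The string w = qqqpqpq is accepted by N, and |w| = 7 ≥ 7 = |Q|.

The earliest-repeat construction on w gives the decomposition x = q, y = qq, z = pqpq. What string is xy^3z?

qqqqqqqpqpq

xy^3z = q·qq·qq·qq·pqpq = qqqqqqqpqpq.
Reading y = qq takes N from S5 back to S5, so after x·y·y·y the machine is still in S5, and z then leads to the accepting state S3. Hence qqqqqqqpqpq ∈ L(N).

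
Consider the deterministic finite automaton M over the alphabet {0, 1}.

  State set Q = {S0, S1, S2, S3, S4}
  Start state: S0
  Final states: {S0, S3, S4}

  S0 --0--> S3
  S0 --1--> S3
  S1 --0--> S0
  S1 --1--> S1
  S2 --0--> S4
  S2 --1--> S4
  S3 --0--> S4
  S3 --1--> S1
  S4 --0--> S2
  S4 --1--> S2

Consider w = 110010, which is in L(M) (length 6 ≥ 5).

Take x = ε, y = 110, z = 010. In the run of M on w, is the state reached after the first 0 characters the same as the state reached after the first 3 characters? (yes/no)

State sequence: S0 -1-> S3 -1-> S1 -0-> S0

After x (step 0): S0. After xy (step 3): S0.
They match, so y = 110 drives M around a cycle from S0 back to itself; pumping y any number of times keeps M in S0 before reading z, and xyⁱz ∈ L(M) for every i ≥ 0.

yes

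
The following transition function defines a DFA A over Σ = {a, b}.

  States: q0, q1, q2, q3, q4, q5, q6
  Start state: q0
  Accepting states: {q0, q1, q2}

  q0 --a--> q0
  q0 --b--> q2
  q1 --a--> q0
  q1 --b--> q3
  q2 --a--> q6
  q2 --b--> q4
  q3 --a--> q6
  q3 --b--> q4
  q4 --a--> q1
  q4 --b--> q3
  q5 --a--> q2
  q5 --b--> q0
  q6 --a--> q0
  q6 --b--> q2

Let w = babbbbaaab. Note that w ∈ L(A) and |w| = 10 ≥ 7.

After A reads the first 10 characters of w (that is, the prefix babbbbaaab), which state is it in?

q2

Run of A on the first 10 characters of w = b a b b b b a a a b:
  step 0: q0  (start)
  step 1: q2  (read b: q0→q2)
  step 2: q6  (read a: q2→q6)
  step 3: q2  (read b: q6→q2)
  step 4: q4  (read b: q2→q4)
  step 5: q3  (read b: q4→q3)
  step 6: q4  (read b: q3→q4)
  step 7: q1  (read a: q4→q1)
  step 8: q0  (read a: q1→q0)
  step 9: q0  (read a: q0→q0)
  step 10: q2  (read b: q0→q2)

After reading 10 characters, A is in state q2.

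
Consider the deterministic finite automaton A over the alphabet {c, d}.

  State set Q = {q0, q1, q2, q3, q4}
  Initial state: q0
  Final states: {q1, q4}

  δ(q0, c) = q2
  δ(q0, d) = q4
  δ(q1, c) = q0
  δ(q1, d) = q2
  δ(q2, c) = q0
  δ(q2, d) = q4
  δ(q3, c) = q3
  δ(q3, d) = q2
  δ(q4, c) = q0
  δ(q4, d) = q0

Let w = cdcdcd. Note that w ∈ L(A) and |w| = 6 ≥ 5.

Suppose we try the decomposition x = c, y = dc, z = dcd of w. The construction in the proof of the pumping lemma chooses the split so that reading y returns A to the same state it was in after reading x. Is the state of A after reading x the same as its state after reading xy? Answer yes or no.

Run of A on the first 3 characters of w = c d c:
  step 0: q0  (start)
  step 1: q2  (read c: q0→q2)
  step 2: q4  (read d: q2→q4)
  step 3: q0  (read c: q4→q0)

After x (step 1): q2. After xy (step 3): q0.
They differ (q2 ≠ q0), so y is not a cycle from the state after x; this split is not the one the pumping-lemma construction produces, and pumping y need not keep the string in L(A).

no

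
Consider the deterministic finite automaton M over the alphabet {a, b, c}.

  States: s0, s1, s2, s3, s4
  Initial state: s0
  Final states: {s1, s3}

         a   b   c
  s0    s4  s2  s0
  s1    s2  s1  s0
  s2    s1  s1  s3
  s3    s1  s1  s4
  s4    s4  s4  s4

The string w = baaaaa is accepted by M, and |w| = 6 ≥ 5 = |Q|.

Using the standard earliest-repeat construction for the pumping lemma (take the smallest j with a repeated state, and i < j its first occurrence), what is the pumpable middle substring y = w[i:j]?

Run of M on w = b a a a a a:
  step 0: s0  (start)
  step 1: s2  (read b: s0→s2)
  step 2: s1  (read a: s2→s1)
  step 3: s2  (read a: s1→s2)   ← first repeat (s2 seen earlier)
  step 4: s1  (read a: s2→s1)
  step 5: s2  (read a: s1→s2)
  step 6: s1  (read a: s2→s1)

So i = 1, j = 3, giving x = w[0:1] = b, y = w[1:3] = aa, z = w[3:6] = aaa.
Check: |xy| = 3 ≤ 5 and |y| = 2 ≥ 1. Reading y takes M from s2 back to s2, so every xyⁱz is accepted.

aa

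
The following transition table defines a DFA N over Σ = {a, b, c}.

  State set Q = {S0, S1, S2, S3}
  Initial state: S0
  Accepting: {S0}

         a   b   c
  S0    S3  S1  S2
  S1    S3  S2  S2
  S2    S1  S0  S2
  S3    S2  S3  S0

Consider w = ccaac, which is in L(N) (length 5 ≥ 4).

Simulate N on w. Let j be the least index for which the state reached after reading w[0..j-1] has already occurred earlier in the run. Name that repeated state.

S2

State sequence: S0 -c-> S2 -c-> S2 -a-> S1 -a-> S3 -c-> S0
First repeat at step 2: S2 was already visited.

The earliest repeat is at step j = 2: N is in S2, which it already visited at step i = 1.
The DFA has 4 states, so the proof of the pumping lemma guarantees a repeated state among the first 4+1 visited; the segment between the two visits is the pumpable y.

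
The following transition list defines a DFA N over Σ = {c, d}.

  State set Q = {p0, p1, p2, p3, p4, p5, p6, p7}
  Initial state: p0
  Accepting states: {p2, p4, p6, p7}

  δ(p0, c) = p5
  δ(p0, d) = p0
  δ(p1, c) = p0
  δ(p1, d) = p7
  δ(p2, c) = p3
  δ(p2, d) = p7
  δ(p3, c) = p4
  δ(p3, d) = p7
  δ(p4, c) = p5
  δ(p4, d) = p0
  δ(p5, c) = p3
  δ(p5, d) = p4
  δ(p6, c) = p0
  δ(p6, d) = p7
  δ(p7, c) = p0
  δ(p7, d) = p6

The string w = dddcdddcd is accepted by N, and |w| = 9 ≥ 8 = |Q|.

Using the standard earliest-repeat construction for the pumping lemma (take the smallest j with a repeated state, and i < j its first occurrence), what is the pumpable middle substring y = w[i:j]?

State sequence: p0 -d-> p0 -d-> p0 -d-> p0 -c-> p5 -d-> p4 -d-> p0 -d-> p0 -c-> p5 -d-> p4
First repeat at step 1: p0 was already visited.

So i = 0, j = 1, giving x = w[0:0] = ε, y = w[0:1] = d, z = w[1:9] = ddcdddcd.
Check: |xy| = 1 ≤ 8 and |y| = 1 ≥ 1. Reading y takes N from p0 back to p0, so every xyⁱz is accepted.
The DFA has 8 states, so the proof of the pumping lemma guarantees a repeated state among the first 8+1 visited; the segment between the two visits is the pumpable y.

d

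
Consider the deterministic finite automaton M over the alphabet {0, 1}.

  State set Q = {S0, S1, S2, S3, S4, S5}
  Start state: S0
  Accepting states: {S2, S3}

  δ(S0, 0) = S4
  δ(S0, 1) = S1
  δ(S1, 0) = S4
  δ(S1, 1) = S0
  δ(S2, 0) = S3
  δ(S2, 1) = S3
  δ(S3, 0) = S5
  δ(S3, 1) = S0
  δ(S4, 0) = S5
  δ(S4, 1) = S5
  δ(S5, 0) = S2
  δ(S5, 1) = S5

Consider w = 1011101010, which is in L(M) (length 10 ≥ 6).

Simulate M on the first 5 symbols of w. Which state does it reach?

Run of M on the first 5 characters of w = 1 0 1 1 1:
  step 0: S0  (start)
  step 1: S1  (read 1: S0→S1)
  step 2: S4  (read 0: S1→S4)
  step 3: S5  (read 1: S4→S5)
  step 4: S5  (read 1: S5→S5)
  step 5: S5  (read 1: S5→S5)

After reading 5 characters, M is in state S5.

S5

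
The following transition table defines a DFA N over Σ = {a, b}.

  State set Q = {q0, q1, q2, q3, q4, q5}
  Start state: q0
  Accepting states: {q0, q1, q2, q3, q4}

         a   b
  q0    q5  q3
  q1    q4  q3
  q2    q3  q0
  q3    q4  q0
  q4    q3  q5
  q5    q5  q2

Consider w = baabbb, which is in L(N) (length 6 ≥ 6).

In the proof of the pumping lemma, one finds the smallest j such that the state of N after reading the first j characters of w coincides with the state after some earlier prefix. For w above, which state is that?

State sequence: q0 -b-> q3 -a-> q4 -a-> q3 -b-> q0 -b-> q3 -b-> q0
First repeat at step 3: q3 was already visited.

The earliest repeat is at step j = 3: N is in q3, which it already visited at step i = 1.

q3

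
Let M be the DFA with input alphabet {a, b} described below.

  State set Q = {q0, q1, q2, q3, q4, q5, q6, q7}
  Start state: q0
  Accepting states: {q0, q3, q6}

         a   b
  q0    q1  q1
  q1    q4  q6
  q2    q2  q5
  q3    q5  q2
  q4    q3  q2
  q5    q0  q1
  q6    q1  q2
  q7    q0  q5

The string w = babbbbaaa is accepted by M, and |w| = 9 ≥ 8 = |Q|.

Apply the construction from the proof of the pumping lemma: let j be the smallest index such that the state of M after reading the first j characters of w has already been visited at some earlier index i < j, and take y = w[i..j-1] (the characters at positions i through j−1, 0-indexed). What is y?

State sequence: q0 -b-> q1 -a-> q4 -b-> q2 -b-> q5 -b-> q1 -b-> q6 -a-> q1 -a-> q4 -a-> q3
First repeat at step 5: q1 was already visited.

So i = 1, j = 5, giving x = w[0:1] = b, y = w[1:5] = abbb, z = w[5:9] = baaa.
Check: |xy| = 5 ≤ 8 and |y| = 4 ≥ 1. Reading y takes M from q1 back to q1, so every xyⁱz is accepted.
Since M has 8 states, any run of length ≥ 8 visits 8+1 states, so by pigeonhole some state repeats within the first 8 steps — that repeat gives the pumpable loop.

abbb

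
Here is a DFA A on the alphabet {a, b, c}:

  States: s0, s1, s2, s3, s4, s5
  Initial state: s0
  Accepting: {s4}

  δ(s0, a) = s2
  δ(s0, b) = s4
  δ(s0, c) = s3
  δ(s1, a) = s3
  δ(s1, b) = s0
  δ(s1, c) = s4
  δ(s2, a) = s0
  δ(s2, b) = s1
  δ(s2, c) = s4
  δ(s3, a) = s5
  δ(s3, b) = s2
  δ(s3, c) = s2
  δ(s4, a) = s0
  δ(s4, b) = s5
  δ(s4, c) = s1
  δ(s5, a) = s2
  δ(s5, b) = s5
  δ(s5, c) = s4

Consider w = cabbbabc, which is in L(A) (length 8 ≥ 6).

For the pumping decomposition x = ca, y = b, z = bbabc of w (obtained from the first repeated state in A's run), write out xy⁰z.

cabbabc

xy⁰z = xz = ca·bbabc = cabbabc.
Reading y = b takes A from s5 back to s5, so after x the machine is still in s5, and z then leads to the accepting state s4. Hence cabbabc ∈ L(A).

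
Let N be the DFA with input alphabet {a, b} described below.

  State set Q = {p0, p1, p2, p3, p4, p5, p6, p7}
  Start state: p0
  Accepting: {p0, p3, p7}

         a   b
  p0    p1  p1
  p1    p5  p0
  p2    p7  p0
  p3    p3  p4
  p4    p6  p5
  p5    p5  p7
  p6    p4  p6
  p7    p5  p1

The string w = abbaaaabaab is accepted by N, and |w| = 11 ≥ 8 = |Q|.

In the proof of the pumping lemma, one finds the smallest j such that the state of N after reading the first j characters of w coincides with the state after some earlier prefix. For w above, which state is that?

Run of N on w = a b b a a a a b a a b:
  step 0: p0  (start)
  step 1: p1  (read a: p0→p1)
  step 2: p0  (read b: p1→p0)   ← first repeat (p0 seen earlier)
  step 3: p1  (read b: p0→p1)
  step 4: p5  (read a: p1→p5)
  step 5: p5  (read a: p5→p5)
  step 6: p5  (read a: p5→p5)
  step 7: p5  (read a: p5→p5)
  step 8: p7  (read b: p5→p7)
  step 9: p5  (read a: p7→p5)
  step 10: p5  (read a: p5→p5)
  step 11: p7  (read b: p5→p7)

The earliest repeat is at step j = 2: N is in p0, which it already visited at step i = 0.
Pumping length from the standard proof: p = 8 (the number of states). The repeated state found above gives |xy| = j ≤ 8 and |y| = j − i ≥ 1.

p0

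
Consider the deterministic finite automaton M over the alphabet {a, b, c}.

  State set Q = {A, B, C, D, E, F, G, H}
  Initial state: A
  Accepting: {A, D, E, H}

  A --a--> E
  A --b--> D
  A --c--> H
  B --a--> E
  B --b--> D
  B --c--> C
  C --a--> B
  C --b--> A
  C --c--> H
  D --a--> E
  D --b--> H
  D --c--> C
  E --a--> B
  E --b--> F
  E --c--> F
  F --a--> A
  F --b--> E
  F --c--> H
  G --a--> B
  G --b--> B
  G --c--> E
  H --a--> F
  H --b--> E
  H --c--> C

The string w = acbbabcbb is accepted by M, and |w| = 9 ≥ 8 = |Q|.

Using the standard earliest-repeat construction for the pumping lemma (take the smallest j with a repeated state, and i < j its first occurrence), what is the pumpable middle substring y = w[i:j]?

cb

Run of M on w = a c b b a b c b b:
  step 0: A  (start)
  step 1: E  (read a: A→E)
  step 2: F  (read c: E→F)
  step 3: E  (read b: F→E)   ← first repeat (E seen earlier)
  step 4: F  (read b: E→F)
  step 5: A  (read a: F→A)
  step 6: D  (read b: A→D)
  step 7: C  (read c: D→C)
  step 8: A  (read b: C→A)
  step 9: D  (read b: A→D)

So i = 1, j = 3, giving x = w[0:1] = a, y = w[1:3] = cb, z = w[3:9] = babcbb.
Check: |xy| = 3 ≤ 8 and |y| = 2 ≥ 1. Reading y takes M from E back to E, so every xyⁱz is accepted.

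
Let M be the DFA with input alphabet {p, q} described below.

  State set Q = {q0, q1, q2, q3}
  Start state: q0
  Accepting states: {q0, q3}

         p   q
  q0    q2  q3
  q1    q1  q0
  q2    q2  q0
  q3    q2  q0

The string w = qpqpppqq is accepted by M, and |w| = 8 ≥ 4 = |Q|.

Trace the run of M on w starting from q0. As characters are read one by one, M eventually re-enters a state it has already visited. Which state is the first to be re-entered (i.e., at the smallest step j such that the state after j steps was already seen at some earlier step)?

q0

State sequence: q0 -q-> q3 -p-> q2 -q-> q0 -p-> q2 -p-> q2 -p-> q2 -q-> q0 -q-> q3
First repeat at step 3: q0 was already visited.

The earliest repeat is at step j = 3: M is in q0, which it already visited at step i = 0.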